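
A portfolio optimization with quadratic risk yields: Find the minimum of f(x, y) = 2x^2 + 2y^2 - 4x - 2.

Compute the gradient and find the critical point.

f(x,y) = 2x^2 + 2y^2 - 4x - 2
df/dx = 4x + (-4) = 0  =>  x = 1
df/dy = 4y + (0) = 0  =>  y = 0
f(1, 0) = 2*(1)^2 + 2*(0)^2 + -4*(1) + -2 = -4
Hessian is diagonal with entries 4, 4 > 0, so this is a minimum.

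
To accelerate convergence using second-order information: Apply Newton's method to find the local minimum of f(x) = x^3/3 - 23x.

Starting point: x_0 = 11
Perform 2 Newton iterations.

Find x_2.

f(x) = x^3/3 - 23x
f'(x) = x^2 - 23, f''(x) = 2x
Newton update: x_{n+1} = x_n - (x_n^2 - 23)/(2*x_n)
Step 1: x_0 = 11, f'=98, f''=22, x_1 = 72/11
Step 2: x_1 = 72/11, f'=2401/121, f''=144/11, x_2 = 7967/1584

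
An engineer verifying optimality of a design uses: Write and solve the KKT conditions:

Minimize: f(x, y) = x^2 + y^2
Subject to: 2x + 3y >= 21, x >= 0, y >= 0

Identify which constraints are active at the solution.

KKT conditions for min x^2 + y^2 s.t. 2x + 3y >= 21, x >= 0, y >= 0:
Stationarity: 2x = mu*2 + mu_x, 2y = mu*3 + mu_y, with mu, mu_x, mu_y >= 0
Complementary slackness: mu*(2x + 3y - 21) = 0, mu_x*x = 0, mu_y*y = 0
(0, 0) is infeasible (2*0 + 3*0 < 21), so if mu = 0 stationarity would force x = mu_x/2 >= 0, y = mu_y/2 >= 0 with mu_x*x = mu_y*y = 0, i.e. x = y = 0: contradiction. Hence mu > 0 and 2x + 3y = 21 is active.
Try x > 0, y > 0 (so mu_x = mu_y = 0): x = 2*mu/2, y = 3*mu/2
Substitute: 2*(2*mu/2) + 3*(3*mu/2) = 21
  mu*13/2 = 21 => mu = 42/13
x* = 42/13 > 0, y* = 63/13 > 0, consistent with mu_x = mu_y = 0.
f is convex and the constraints are linear, so this KKT point is the global minimum.
f* = 441/13
Active constraints: 2x + 3y >= 21 (holds with equality, mu = 42/13 > 0); x >= 0 and y >= 0 are inactive (mu_x = mu_y = 0).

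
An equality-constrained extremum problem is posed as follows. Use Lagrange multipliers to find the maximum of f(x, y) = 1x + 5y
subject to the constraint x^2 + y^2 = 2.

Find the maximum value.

Set up Lagrange conditions: grad f = lambda * grad g
  1 = 2*lambda*x
  5 = 2*lambda*y
From these: x/y = 1/5, so x = 1t, y = 5t for some t.
Substitute into constraint: (1t)^2 + (5t)^2 = 2
  t^2 * 26 = 2
  t = sqrt(2/26)
Maximum = 1*x + 5*y = (1^2 + 5^2)*t = 26 * sqrt(2/26) = sqrt(52)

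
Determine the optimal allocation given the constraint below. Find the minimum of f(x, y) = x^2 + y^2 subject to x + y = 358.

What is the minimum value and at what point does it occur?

Substitute y = 358 - x into f(x,y) = x^2 + y^2:
g(x) = x^2 + (358 - x)^2 = 2x^2 - 716x + 128164
g'(x) = 4x - 716 = 0  =>  x = 179
y = 358 - 179 = 179
Minimum value = 179^2 + 179^2 = 64082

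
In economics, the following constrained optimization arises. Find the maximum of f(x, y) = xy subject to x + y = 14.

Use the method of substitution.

Substitute y = 14 - x into f(x,y) = xy:
g(x) = x(14 - x) = 14x - x^2
g'(x) = 14 - 2x = 0  =>  x = 7
y = 14 - 7 = 7
Maximum value = 7 * 7 = 49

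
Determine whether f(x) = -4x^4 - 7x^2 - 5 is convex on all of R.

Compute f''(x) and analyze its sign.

f(x) = -4x^4 - 7x^2 - 5
f'(x) = -16x^3 + -14x
f''(x) = -48x^2 + -14
f''(x) = -48x^2 + -14 <= -14 < 0 for all x
Therefore, f is concave on R.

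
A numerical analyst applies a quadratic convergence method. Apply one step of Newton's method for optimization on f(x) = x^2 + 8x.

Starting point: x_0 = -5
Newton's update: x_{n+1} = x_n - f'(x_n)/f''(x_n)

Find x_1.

f(x) = x^2 + 8x
f'(x) = 2x + (8), f''(x) = 2
Newton step: x_1 = x_0 - f'(x_0)/f''(x_0)
f'(-5) = -2
x_1 = -5 - -2/2 = -4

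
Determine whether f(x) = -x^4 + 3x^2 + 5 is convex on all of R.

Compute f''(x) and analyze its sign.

f(x) = -x^4 + 3x^2 + 5
f'(x) = -4x^3 + 6x
f''(x) = -12x^2 + 6
f''(x) = -12x^2 + 6 -> -inf as |x| -> inf
Therefore, f is not globally convex on R.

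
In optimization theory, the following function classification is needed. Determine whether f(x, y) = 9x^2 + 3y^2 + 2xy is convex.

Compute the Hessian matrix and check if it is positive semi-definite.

f(x,y) = 9x^2 + 3y^2 + 2xy
Hessian H = [[18, 2], [2, 6]]
trace(H) = 24, det(H) = 104
Eigenvalues: (24 +/- sqrt(160)) / 2 = 18.32, 5.675
Since both eigenvalues > 0, f is convex.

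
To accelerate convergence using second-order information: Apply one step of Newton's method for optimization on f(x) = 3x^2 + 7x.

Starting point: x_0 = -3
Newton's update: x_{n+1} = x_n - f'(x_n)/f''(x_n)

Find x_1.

f(x) = 3x^2 + 7x
f'(x) = 6x + (7), f''(x) = 6
Newton step: x_1 = x_0 - f'(x_0)/f''(x_0)
f'(-3) = -11
x_1 = -3 - -11/6 = -7/6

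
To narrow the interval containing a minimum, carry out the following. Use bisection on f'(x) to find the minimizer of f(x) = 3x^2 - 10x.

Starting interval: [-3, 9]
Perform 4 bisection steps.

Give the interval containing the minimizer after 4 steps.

Finding critical point of f(x) = 3x^2 - 10x using bisection on f'(x) = 6x + -10.
f'(x) = 0 when x = 5/3.
Starting interval: [-3, 9]
Step 1: mid = 3, f'(mid) = 8, new interval = [-3, 3]
Step 2: mid = 0, f'(mid) = -10, new interval = [0, 3]
Step 3: mid = 3/2, f'(mid) = -1, new interval = [3/2, 3]
Step 4: mid = 9/4, f'(mid) = 7/2, new interval = [3/2, 9/4]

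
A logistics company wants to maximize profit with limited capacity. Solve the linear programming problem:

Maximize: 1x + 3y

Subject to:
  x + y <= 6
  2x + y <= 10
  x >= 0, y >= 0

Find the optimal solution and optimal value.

Feasible vertices: (0, 0), (0, 6), (4, 2), (5, 0)
Objective 1x + 3y at each:
  (0, 0): 0
  (0, 6): 18
  (4, 2): 10
  (5, 0): 5
Maximum is 18 at (0, 6).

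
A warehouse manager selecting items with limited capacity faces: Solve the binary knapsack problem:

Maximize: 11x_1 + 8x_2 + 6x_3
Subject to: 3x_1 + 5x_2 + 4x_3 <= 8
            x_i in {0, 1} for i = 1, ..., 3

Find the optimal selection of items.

Items: item 1 (v=11, w=3), item 2 (v=8, w=5), item 3 (v=6, w=4)
Capacity: 8
Checking all 8 subsets (w = total weight, v = total value):
  {}: w = 0, v = 0
  {1}: w = 3, v = 11
  {2}: w = 5, v = 8
  {3}: w = 4, v = 6
  {1, 2}: w = 8, v = 19
  {1, 3}: w = 7, v = 17
  {2, 3}: w = 9 > 8, infeasible
  {1, 2, 3}: w = 12 > 8, infeasible
Best feasible subset: items [1, 2]
Total weight: 8 <= 8, total value: 19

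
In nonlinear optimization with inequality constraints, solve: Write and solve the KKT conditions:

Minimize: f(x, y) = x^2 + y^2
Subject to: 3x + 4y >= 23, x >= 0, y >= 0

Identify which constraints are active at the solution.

KKT conditions for min x^2 + y^2 s.t. 3x + 4y >= 23, x >= 0, y >= 0:
Stationarity: 2x = mu*3 + mu_x, 2y = mu*4 + mu_y, with mu, mu_x, mu_y >= 0
Complementary slackness: mu*(3x + 4y - 23) = 0, mu_x*x = 0, mu_y*y = 0
(0, 0) is infeasible (3*0 + 4*0 < 23), so if mu = 0 stationarity would force x = mu_x/2 >= 0, y = mu_y/2 >= 0 with mu_x*x = mu_y*y = 0, i.e. x = y = 0: contradiction. Hence mu > 0 and 3x + 4y = 23 is active.
Try x > 0, y > 0 (so mu_x = mu_y = 0): x = 3*mu/2, y = 4*mu/2
Substitute: 3*(3*mu/2) + 4*(4*mu/2) = 23
  mu*25/2 = 23 => mu = 46/25
x* = 69/25 > 0, y* = 92/25 > 0, consistent with mu_x = mu_y = 0.
f is convex and the constraints are linear, so this KKT point is the global minimum.
f* = 529/25
Active constraints: 3x + 4y >= 23 (holds with equality, mu = 46/25 > 0); x >= 0 and y >= 0 are inactive (mu_x = mu_y = 0).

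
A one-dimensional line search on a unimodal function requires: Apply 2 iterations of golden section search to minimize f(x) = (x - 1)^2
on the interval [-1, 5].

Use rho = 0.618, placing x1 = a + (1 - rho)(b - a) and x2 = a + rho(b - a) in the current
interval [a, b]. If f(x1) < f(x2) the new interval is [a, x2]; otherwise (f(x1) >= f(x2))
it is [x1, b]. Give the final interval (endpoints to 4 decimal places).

Golden section search for min of f(x) = (x - 1)^2 on [-1, 5].
Each step: x1 = a + (1 - rho)(b - a), x2 = a + rho(b - a); if f(x1) < f(x2) keep [a, x2], otherwise keep [x1, b].
Step 1: [-1.0000, 5.0000], x1=1.2920 (f=0.0853), x2=2.7080 (f=2.9173); f(x1) < f(x2) => keep [-1.0000, 2.7080]
Step 2: [-1.0000, 2.7080], x1=0.4165 (f=0.3405), x2=1.2915 (f=0.0850); f(x1) > f(x2) => keep [0.4165, 2.7080]
Final interval: [0.4165, 2.7080]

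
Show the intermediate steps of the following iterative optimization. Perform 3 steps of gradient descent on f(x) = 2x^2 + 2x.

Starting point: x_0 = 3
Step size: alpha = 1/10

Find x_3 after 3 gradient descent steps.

f(x) = 2x^2 + 2x, f'(x) = 4x + (2)
Step 1: f'(3) = 14, x_1 = 3 - 1/10 * 14 = 8/5
Step 2: f'(8/5) = 42/5, x_2 = 8/5 - 1/10 * 42/5 = 19/25
Step 3: f'(19/25) = 126/25, x_3 = 19/25 - 1/10 * 126/25 = 32/125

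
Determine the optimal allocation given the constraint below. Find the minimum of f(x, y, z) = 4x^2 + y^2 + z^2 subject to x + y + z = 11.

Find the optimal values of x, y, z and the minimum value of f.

Using Lagrange multipliers on f = 4x^2 + y^2 + z^2 with constraint x + y + z = 11:
Conditions: 2*4*x = lambda, 2*1*y = lambda, 2*1*z = lambda
So x = lambda/8, y = lambda/2, z = lambda/2
Substituting into constraint: lambda * (9/8) = 11
lambda = 88/9
x = 11/9, y = 44/9, z = 44/9
Minimum value = 484/9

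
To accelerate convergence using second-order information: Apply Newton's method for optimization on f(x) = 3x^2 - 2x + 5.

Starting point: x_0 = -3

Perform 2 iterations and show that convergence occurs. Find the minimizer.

f(x) = 3x^2 - 2x + 5, f'(x) = 6x + (-2), f''(x) = 6
Step 1: f'(-3) = -20, x_1 = -3 - -20/6 = 1/3
Step 2: f'(1/3) = 0, x_2 = 1/3 (converged)
Newton's method converges in 1 step for quadratics.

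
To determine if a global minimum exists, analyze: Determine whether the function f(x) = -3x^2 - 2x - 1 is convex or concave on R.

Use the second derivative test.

f(x) = -3x^2 - 2x - 1
f'(x) = -6x - 2
f''(x) = -6
Since f''(x) = -6 < 0 for all x, f is concave on R.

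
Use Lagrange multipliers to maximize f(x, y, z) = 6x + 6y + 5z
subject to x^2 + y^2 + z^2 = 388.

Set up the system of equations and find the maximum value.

Lagrange conditions: 6 = 2*lambda*x, 6 = 2*lambda*y, 5 = 2*lambda*z
So x:6 = y:6 = z:5, i.e. x = 6t, y = 6t, z = 5t
Constraint: t^2*(6^2 + 6^2 + 5^2) = 388
  t^2 * 97 = 388  =>  t = sqrt(4)
Maximum = 6*6t + 6*6t + 5*5t = 97*sqrt(4) = 194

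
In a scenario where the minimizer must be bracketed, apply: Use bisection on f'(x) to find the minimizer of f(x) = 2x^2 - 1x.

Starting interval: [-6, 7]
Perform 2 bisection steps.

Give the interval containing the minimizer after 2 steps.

Finding critical point of f(x) = 2x^2 - 1x using bisection on f'(x) = 4x + -1.
f'(x) = 0 when x = 1/4.
Starting interval: [-6, 7]
Step 1: mid = 1/2, f'(mid) = 1, new interval = [-6, 1/2]
Step 2: mid = -11/4, f'(mid) = -12, new interval = [-11/4, 1/2]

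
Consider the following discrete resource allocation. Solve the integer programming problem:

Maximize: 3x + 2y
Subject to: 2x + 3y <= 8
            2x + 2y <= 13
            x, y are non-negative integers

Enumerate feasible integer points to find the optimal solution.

Constraint 1: 2x + 3y <= 8
Constraint 2: 2x + 2y <= 13
Feasible x range (need y >= 0): 0 <= x <= min(8/2, 13/2) => x in {0, ..., 4}.
Enumerate feasible integer points row by row (the coefficient of y is 2 > 0, so for each x the largest feasible y gives the best value):
  x = 0: y <= min((8 - 2*0)/3, (13 - 2*0)/2) => y in {0, ..., 2}; best 3*0 + 2*2 = 4
  x = 1: y <= min((8 - 2*1)/3, (13 - 2*1)/2) => y in {0, ..., 2}; best 3*1 + 2*2 = 7
  x = 2: y <= min((8 - 2*2)/3, (13 - 2*2)/2) => y in {0, ..., 1}; best 3*2 + 2*1 = 8
  x = 3: y <= min((8 - 2*3)/3, (13 - 2*3)/2) => y in {0}; best 3*3 + 2*0 = 9
  x = 4: y <= min((8 - 2*4)/3, (13 - 2*4)/2) => y in {0}; best 3*4 + 2*0 = 12
The maximum 3x + 2y = 12 is achieved at x = 4, y = 0.
Check: 2*4 + 3*0 = 8 <= 8 and 2*4 + 2*0 = 8 <= 13.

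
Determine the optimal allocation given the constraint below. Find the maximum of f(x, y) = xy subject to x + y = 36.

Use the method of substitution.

Substitute y = 36 - x into f(x,y) = xy:
g(x) = x(36 - x) = 36x - x^2
g'(x) = 36 - 2x = 0  =>  x = 18
y = 36 - 18 = 18
Maximum value = 18 * 18 = 324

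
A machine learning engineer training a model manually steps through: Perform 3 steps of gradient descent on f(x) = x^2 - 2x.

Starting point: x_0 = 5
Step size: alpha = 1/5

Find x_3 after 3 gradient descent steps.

f(x) = x^2 - 2x, f'(x) = 2x + (-2)
Step 1: f'(5) = 8, x_1 = 5 - 1/5 * 8 = 17/5
Step 2: f'(17/5) = 24/5, x_2 = 17/5 - 1/5 * 24/5 = 61/25
Step 3: f'(61/25) = 72/25, x_3 = 61/25 - 1/5 * 72/25 = 233/125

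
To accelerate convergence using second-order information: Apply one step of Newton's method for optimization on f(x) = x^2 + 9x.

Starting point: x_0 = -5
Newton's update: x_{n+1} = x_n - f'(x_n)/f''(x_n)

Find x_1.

f(x) = x^2 + 9x
f'(x) = 2x + (9), f''(x) = 2
Newton step: x_1 = x_0 - f'(x_0)/f''(x_0)
f'(-5) = -1
x_1 = -5 - -1/2 = -9/2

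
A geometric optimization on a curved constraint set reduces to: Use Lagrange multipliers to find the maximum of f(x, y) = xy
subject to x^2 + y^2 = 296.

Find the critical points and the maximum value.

Lagrange conditions: y = 2*lambda*x and x = 2*lambda*y
If x = 0 then y = 0, violating the constraint, so x, y != 0.
Dividing: y/x = x/y => x^2 = y^2 => y = x or y = -x
Constraint: 2x^2 = 296 => x^2 = 148 => x = +/-sqrt(148)
Critical points: (sqrt(148), sqrt(148)), (-sqrt(148), -sqrt(148)), (sqrt(148), -sqrt(148)), (-sqrt(148), sqrt(148))
  y = x:  xy = x^2 = 148  at (sqrt(148), sqrt(148)) and (-sqrt(148), -sqrt(148))
  y = -x: xy = -x^2 = -148 at (sqrt(148), -sqrt(148)) and (-sqrt(148), sqrt(148))
Maximum xy = 148 at (sqrt(148), sqrt(148)) and (-sqrt(148), -sqrt(148))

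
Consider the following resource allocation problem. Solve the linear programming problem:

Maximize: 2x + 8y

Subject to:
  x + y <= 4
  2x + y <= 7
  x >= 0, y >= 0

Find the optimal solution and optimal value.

Feasible vertices: (0, 0), (0, 4), (3, 1), (7/2, 0)
Objective 2x + 8y at each:
  (0, 0): 0
  (0, 4): 32
  (3, 1): 14
  (7/2, 0): 7
Maximum is 32 at (0, 4).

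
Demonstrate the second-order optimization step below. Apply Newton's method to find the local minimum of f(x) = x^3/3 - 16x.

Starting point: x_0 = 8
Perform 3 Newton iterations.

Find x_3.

f(x) = x^3/3 - 16x
f'(x) = x^2 - 16, f''(x) = 2x
Newton update: x_{n+1} = x_n - (x_n^2 - 16)/(2*x_n)
Step 1: x_0 = 8, f'=48, f''=16, x_1 = 5
Step 2: x_1 = 5, f'=9, f''=10, x_2 = 41/10
Step 3: x_2 = 41/10, f'=81/100, f''=41/5, x_3 = 3281/820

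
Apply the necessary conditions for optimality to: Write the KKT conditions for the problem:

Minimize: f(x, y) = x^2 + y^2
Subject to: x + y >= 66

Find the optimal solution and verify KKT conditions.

KKT conditions for min x^2 + y^2 s.t. x + y >= 66:
Stationarity: 2x = mu, 2y = mu
So x = y = mu/2.
Complementary slackness: mu*(x + y - 66) = 0
Primal feasibility: x + y >= 66; dual feasibility: mu >= 0
If mu = 0 then x = y = 0, but 0 + 0 < 66 is infeasible, so the constraint is active.
Constraint active: x + y = 2*(mu/2) = 66 => mu = 66
x = y = 33, f = 2178
Verify: stationarity 2*33 = 66 = mu; primal 33 + 33 = 66 >= 66; dual mu = 66 >= 0; complementary slackness 66*(66 - 66) = 0. All KKT conditions hold.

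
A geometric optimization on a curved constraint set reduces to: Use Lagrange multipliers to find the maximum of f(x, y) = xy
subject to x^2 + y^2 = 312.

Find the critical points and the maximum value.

Lagrange conditions: y = 2*lambda*x and x = 2*lambda*y
If x = 0 then y = 0, violating the constraint, so x, y != 0.
Dividing: y/x = x/y => x^2 = y^2 => y = x or y = -x
Constraint: 2x^2 = 312 => x^2 = 156 => x = +/-sqrt(156)
Critical points: (sqrt(156), sqrt(156)), (-sqrt(156), -sqrt(156)), (sqrt(156), -sqrt(156)), (-sqrt(156), sqrt(156))
  y = x:  xy = x^2 = 156  at (sqrt(156), sqrt(156)) and (-sqrt(156), -sqrt(156))
  y = -x: xy = -x^2 = -156 at (sqrt(156), -sqrt(156)) and (-sqrt(156), sqrt(156))
Maximum xy = 156 at (sqrt(156), sqrt(156)) and (-sqrt(156), -sqrt(156))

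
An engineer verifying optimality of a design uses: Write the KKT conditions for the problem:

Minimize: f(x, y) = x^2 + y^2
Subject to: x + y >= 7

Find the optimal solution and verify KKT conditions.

KKT conditions for min x^2 + y^2 s.t. x + y >= 7:
Stationarity: 2x = mu, 2y = mu
So x = y = mu/2.
Complementary slackness: mu*(x + y - 7) = 0
Primal feasibility: x + y >= 7; dual feasibility: mu >= 0
If mu = 0 then x = y = 0, but 0 + 0 < 7 is infeasible, so the constraint is active.
Constraint active: x + y = 2*(mu/2) = 7 => mu = 7
x = y = 7/2, f = 49/2
Verify: stationarity 2*(7/2) = 7 = mu; primal 7/2 + 7/2 = 7 >= 7; dual mu = 7 >= 0; complementary slackness 7*(7 - 7) = 0. All KKT conditions hold.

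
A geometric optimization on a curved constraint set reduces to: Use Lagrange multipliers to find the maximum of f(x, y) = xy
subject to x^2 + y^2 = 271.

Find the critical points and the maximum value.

Lagrange conditions: y = 2*lambda*x and x = 2*lambda*y
If x = 0 then y = 0, violating the constraint, so x, y != 0.
Dividing: y/x = x/y => x^2 = y^2 => y = x or y = -x
Constraint: 2x^2 = 271 => x^2 = 271/2 => x = +/-sqrt(271/2)
Critical points: (sqrt(271/2), sqrt(271/2)), (-sqrt(271/2), -sqrt(271/2)), (sqrt(271/2), -sqrt(271/2)), (-sqrt(271/2), sqrt(271/2))
  y = x:  xy = x^2 = 271/2  at (sqrt(271/2), sqrt(271/2)) and (-sqrt(271/2), -sqrt(271/2))
  y = -x: xy = -x^2 = -271/2 at (sqrt(271/2), -sqrt(271/2)) and (-sqrt(271/2), sqrt(271/2))
Maximum xy = 271/2 at (sqrt(271/2), sqrt(271/2)) and (-sqrt(271/2), -sqrt(271/2))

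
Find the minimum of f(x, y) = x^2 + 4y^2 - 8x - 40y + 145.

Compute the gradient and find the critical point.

f(x,y) = x^2 + 4y^2 - 8x - 40y + 145
df/dx = 2x + (-8) = 0  =>  x = 4
df/dy = 8y + (-40) = 0  =>  y = 5
f(4, 5) = 1*(4)^2 + 4*(5)^2 + -8*(4) + -40*(5) + 145 = 29
Hessian is diagonal with entries 2, 8 > 0, so this is a minimum.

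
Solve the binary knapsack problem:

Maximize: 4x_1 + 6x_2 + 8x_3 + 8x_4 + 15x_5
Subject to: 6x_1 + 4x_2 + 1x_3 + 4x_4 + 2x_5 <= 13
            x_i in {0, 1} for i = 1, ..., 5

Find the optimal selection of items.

Items: item 1 (v=4, w=6), item 2 (v=6, w=4), item 3 (v=8, w=1), item 4 (v=8, w=4), item 5 (v=15, w=2)
Capacity: 13
Checking all 32 subsets (w = total weight, v = total value):
  {}: w = 0, v = 0
  {1}: w = 6, v = 4
  {2}: w = 4, v = 6
  {3}: w = 1, v = 8
  {4}: w = 4, v = 8
  {5}: w = 2, v = 15
  {1, 2}: w = 10, v = 10
  {1, 3}: w = 7, v = 12
  {1, 4}: w = 10, v = 12
  {1, 5}: w = 8, v = 19
  {2, 3}: w = 5, v = 14
  {2, 4}: w = 8, v = 14
  {2, 5}: w = 6, v = 21
  {3, 4}: w = 5, v = 16
  {3, 5}: w = 3, v = 23
  {4, 5}: w = 6, v = 23
  {1, 2, 3}: w = 11, v = 18
  {1, 2, 4}: w = 14 > 13, infeasible
  {1, 2, 5}: w = 12, v = 25
  {1, 3, 4}: w = 11, v = 20
  {1, 3, 5}: w = 9, v = 27
  {1, 4, 5}: w = 12, v = 27
  {2, 3, 4}: w = 9, v = 22
  {2, 3, 5}: w = 7, v = 29
  {2, 4, 5}: w = 10, v = 29
  {3, 4, 5}: w = 7, v = 31
  {1, 2, 3, 4}: w = 15 > 13, infeasible
  {1, 2, 3, 5}: w = 13, v = 33
  {1, 2, 4, 5}: w = 16 > 13, infeasible
  {1, 3, 4, 5}: w = 13, v = 35
  {2, 3, 4, 5}: w = 11, v = 37
  {1, 2, 3, 4, 5}: w = 17 > 13, infeasible
Best feasible subset: items [2, 3, 4, 5]
Total weight: 11 <= 13, total value: 37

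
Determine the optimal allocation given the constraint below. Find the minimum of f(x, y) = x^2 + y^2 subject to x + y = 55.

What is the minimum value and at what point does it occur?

Substitute y = 55 - x into f(x,y) = x^2 + y^2:
g(x) = x^2 + (55 - x)^2 = 2x^2 - 110x + 3025
g'(x) = 4x - 110 = 0  =>  x = 55/2
y = 55 - 55/2 = 55/2
Minimum value = (55/2)^2 + (55/2)^2 = 3025/2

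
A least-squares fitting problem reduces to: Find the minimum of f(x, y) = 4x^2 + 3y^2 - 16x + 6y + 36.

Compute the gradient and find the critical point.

f(x,y) = 4x^2 + 3y^2 - 16x + 6y + 36
df/dx = 8x + (-16) = 0  =>  x = 2
df/dy = 6y + (6) = 0  =>  y = -1
f(2, -1) = 4*(2)^2 + 3*(-1)^2 + -16*(2) + 6*(-1) + 36 = 17
Hessian is diagonal with entries 8, 6 > 0, so this is a minimum.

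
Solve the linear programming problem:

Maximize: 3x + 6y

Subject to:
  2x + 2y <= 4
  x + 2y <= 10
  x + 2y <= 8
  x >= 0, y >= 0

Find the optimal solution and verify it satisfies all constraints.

Feasible vertices: (0, 0), (0, 2), (2, 0)
Objective 3x + 6y at each vertex:
  (0, 0): 0
  (0, 2): 12
  (2, 0): 6
Maximum is 12 at (0, 2).
Verify constraints at (x, y) = (0, 2):
  2*0 + 2*2 = 4 <= 4 (active)
  1*0 + 2*2 = 4 <= 10
  1*0 + 2*2 = 4 <= 8
  x = 0 >= 0, y = 2 >= 0. All constraints satisfied.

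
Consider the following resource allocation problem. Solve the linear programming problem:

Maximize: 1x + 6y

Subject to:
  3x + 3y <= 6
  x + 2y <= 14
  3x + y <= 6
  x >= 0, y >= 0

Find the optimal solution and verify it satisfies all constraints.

Feasible vertices: (0, 0), (0, 2), (2, 0)
Objective 1x + 6y at each vertex:
  (0, 0): 0
  (0, 2): 12
  (2, 0): 2
Maximum is 12 at (0, 2).
Verify constraints at (x, y) = (0, 2):
  3*0 + 3*2 = 6 <= 6 (active)
  1*0 + 2*2 = 4 <= 14
  3*0 + 1*2 = 2 <= 6
  x = 0 >= 0, y = 2 >= 0. All constraints satisfied.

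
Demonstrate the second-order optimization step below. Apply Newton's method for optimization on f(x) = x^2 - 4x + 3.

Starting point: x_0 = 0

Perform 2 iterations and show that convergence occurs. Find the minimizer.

f(x) = x^2 - 4x + 3, f'(x) = 2x + (-4), f''(x) = 2
Step 1: f'(0) = -4, x_1 = 0 - -4/2 = 2
Step 2: f'(2) = 0, x_2 = 2 (converged)
Newton's method converges in 1 step for quadratics.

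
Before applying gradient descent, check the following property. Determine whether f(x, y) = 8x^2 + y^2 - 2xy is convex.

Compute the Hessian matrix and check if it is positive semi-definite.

f(x,y) = 8x^2 + y^2 - 2xy
Hessian H = [[16, -2], [-2, 2]]
trace(H) = 18, det(H) = 28
Eigenvalues: (18 +/- sqrt(212)) / 2 = 16.28, 1.72
Since both eigenvalues > 0, f is convex.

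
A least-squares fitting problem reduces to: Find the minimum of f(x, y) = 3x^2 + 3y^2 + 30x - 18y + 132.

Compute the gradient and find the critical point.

f(x,y) = 3x^2 + 3y^2 + 30x - 18y + 132
df/dx = 6x + (30) = 0  =>  x = -5
df/dy = 6y + (-18) = 0  =>  y = 3
f(-5, 3) = 3*(-5)^2 + 3*(3)^2 + 30*(-5) + -18*(3) + 132 = 30
Hessian is diagonal with entries 6, 6 > 0, so this is a minimum.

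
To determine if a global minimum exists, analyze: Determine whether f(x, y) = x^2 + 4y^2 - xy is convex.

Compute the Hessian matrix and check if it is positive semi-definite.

f(x,y) = x^2 + 4y^2 - xy
Hessian H = [[2, -1], [-1, 8]]
trace(H) = 10, det(H) = 15
Eigenvalues: (10 +/- sqrt(40)) / 2 = 8.162, 1.838
Since both eigenvalues > 0, f is convex.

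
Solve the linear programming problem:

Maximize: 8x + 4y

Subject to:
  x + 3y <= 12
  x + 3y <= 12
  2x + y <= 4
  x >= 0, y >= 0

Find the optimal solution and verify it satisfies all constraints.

Feasible vertices: (0, 0), (0, 4), (2, 0)
Objective 8x + 4y at each vertex:
  (0, 0): 0
  (0, 4): 16
  (2, 0): 16
Maximum is 16 at (0, 4).
Verify constraints at (x, y) = (0, 4):
  1*0 + 3*4 = 12 <= 12 (active)
  1*0 + 3*4 = 12 <= 12 (active)
  2*0 + 1*4 = 4 <= 4 (active)
  x = 0 >= 0, y = 4 >= 0. All constraints satisfied.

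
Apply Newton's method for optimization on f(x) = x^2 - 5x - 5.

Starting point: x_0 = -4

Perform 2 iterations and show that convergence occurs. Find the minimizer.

f(x) = x^2 - 5x - 5, f'(x) = 2x + (-5), f''(x) = 2
Step 1: f'(-4) = -13, x_1 = -4 - -13/2 = 5/2
Step 2: f'(5/2) = 0, x_2 = 5/2 (converged)
Newton's method converges in 1 step for quadratics.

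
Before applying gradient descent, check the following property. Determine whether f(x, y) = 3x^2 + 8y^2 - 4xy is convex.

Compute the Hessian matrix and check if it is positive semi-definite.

f(x,y) = 3x^2 + 8y^2 - 4xy
Hessian H = [[6, -4], [-4, 16]]
trace(H) = 22, det(H) = 80
Eigenvalues: (22 +/- sqrt(164)) / 2 = 17.4, 4.597
Since both eigenvalues > 0, f is convex.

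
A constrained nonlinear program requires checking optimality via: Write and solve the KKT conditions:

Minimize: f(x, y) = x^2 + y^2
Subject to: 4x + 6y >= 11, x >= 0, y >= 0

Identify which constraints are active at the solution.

KKT conditions for min x^2 + y^2 s.t. 4x + 6y >= 11, x >= 0, y >= 0:
Stationarity: 2x = mu*4 + mu_x, 2y = mu*6 + mu_y, with mu, mu_x, mu_y >= 0
Complementary slackness: mu*(4x + 6y - 11) = 0, mu_x*x = 0, mu_y*y = 0
(0, 0) is infeasible (4*0 + 6*0 < 11), so if mu = 0 stationarity would force x = mu_x/2 >= 0, y = mu_y/2 >= 0 with mu_x*x = mu_y*y = 0, i.e. x = y = 0: contradiction. Hence mu > 0 and 4x + 6y = 11 is active.
Try x > 0, y > 0 (so mu_x = mu_y = 0): x = 4*mu/2, y = 6*mu/2
Substitute: 4*(4*mu/2) + 6*(6*mu/2) = 11
  mu*52/2 = 11 => mu = 11/26
x* = 11/13 > 0, y* = 33/26 > 0, consistent with mu_x = mu_y = 0.
f is convex and the constraints are linear, so this KKT point is the global minimum.
f* = 121/52
Active constraints: 4x + 6y >= 11 (holds with equality, mu = 11/26 > 0); x >= 0 and y >= 0 are inactive (mu_x = mu_y = 0).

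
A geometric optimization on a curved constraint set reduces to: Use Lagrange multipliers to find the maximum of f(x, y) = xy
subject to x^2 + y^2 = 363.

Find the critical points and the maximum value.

Lagrange conditions: y = 2*lambda*x and x = 2*lambda*y
If x = 0 then y = 0, violating the constraint, so x, y != 0.
Dividing: y/x = x/y => x^2 = y^2 => y = x or y = -x
Constraint: 2x^2 = 363 => x^2 = 363/2 => x = +/-sqrt(363/2)
Critical points: (sqrt(363/2), sqrt(363/2)), (-sqrt(363/2), -sqrt(363/2)), (sqrt(363/2), -sqrt(363/2)), (-sqrt(363/2), sqrt(363/2))
  y = x:  xy = x^2 = 363/2  at (sqrt(363/2), sqrt(363/2)) and (-sqrt(363/2), -sqrt(363/2))
  y = -x: xy = -x^2 = -363/2 at (sqrt(363/2), -sqrt(363/2)) and (-sqrt(363/2), sqrt(363/2))
Maximum xy = 363/2 at (sqrt(363/2), sqrt(363/2)) and (-sqrt(363/2), -sqrt(363/2))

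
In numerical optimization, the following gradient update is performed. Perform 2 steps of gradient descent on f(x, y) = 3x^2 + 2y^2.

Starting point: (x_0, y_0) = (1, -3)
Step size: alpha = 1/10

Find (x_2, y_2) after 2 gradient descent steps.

f(x,y) = 3x^2 + 2y^2
grad_x = 6x + 0y, grad_y = 4y + 0x
Step 1: grad = (6, -12), (2/5, -9/5)
Step 2: grad = (12/5, -36/5), (4/25, -27/25)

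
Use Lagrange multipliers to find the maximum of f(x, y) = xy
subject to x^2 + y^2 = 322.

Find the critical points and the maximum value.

Lagrange conditions: y = 2*lambda*x and x = 2*lambda*y
If x = 0 then y = 0, violating the constraint, so x, y != 0.
Dividing: y/x = x/y => x^2 = y^2 => y = x or y = -x
Constraint: 2x^2 = 322 => x^2 = 161 => x = +/-sqrt(161)
Critical points: (sqrt(161), sqrt(161)), (-sqrt(161), -sqrt(161)), (sqrt(161), -sqrt(161)), (-sqrt(161), sqrt(161))
  y = x:  xy = x^2 = 161  at (sqrt(161), sqrt(161)) and (-sqrt(161), -sqrt(161))
  y = -x: xy = -x^2 = -161 at (sqrt(161), -sqrt(161)) and (-sqrt(161), sqrt(161))
Maximum xy = 161 at (sqrt(161), sqrt(161)) and (-sqrt(161), -sqrt(161))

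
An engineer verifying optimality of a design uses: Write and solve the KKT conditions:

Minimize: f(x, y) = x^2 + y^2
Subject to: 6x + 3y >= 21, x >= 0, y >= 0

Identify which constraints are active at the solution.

KKT conditions for min x^2 + y^2 s.t. 6x + 3y >= 21, x >= 0, y >= 0:
Stationarity: 2x = mu*6 + mu_x, 2y = mu*3 + mu_y, with mu, mu_x, mu_y >= 0
Complementary slackness: mu*(6x + 3y - 21) = 0, mu_x*x = 0, mu_y*y = 0
(0, 0) is infeasible (6*0 + 3*0 < 21), so if mu = 0 stationarity would force x = mu_x/2 >= 0, y = mu_y/2 >= 0 with mu_x*x = mu_y*y = 0, i.e. x = y = 0: contradiction. Hence mu > 0 and 6x + 3y = 21 is active.
Try x > 0, y > 0 (so mu_x = mu_y = 0): x = 6*mu/2, y = 3*mu/2
Substitute: 6*(6*mu/2) + 3*(3*mu/2) = 21
  mu*45/2 = 21 => mu = 14/15
x* = 14/5 > 0, y* = 7/5 > 0, consistent with mu_x = mu_y = 0.
f is convex and the constraints are linear, so this KKT point is the global minimum.
f* = 49/5
Active constraints: 6x + 3y >= 21 (holds with equality, mu = 14/15 > 0); x >= 0 and y >= 0 are inactive (mu_x = mu_y = 0).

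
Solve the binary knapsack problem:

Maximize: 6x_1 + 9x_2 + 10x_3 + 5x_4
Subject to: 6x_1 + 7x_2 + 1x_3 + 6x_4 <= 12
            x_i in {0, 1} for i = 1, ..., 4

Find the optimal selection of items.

Items: item 1 (v=6, w=6), item 2 (v=9, w=7), item 3 (v=10, w=1), item 4 (v=5, w=6)
Capacity: 12
Checking all 16 subsets (w = total weight, v = total value):
  {}: w = 0, v = 0
  {1}: w = 6, v = 6
  {2}: w = 7, v = 9
  {3}: w = 1, v = 10
  {4}: w = 6, v = 5
  {1, 2}: w = 13 > 12, infeasible
  {1, 3}: w = 7, v = 16
  {1, 4}: w = 12, v = 11
  {2, 3}: w = 8, v = 19
  {2, 4}: w = 13 > 12, infeasible
  {3, 4}: w = 7, v = 15
  {1, 2, 3}: w = 14 > 12, infeasible
  {1, 2, 4}: w = 19 > 12, infeasible
  {1, 3, 4}: w = 13 > 12, infeasible
  {2, 3, 4}: w = 14 > 12, infeasible
  {1, 2, 3, 4}: w = 20 > 12, infeasible
Best feasible subset: items [2, 3]
Total weight: 8 <= 12, total value: 19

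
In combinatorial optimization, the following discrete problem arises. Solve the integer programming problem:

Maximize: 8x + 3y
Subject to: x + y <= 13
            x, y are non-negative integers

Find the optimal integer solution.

Objective: 8x + 3y, constraint: x + y <= 13
Coefficient of x is 8 >= coefficient of y is 3, so allocate the entire budget to x.
Optimal: x = 13, y = 0, value = 104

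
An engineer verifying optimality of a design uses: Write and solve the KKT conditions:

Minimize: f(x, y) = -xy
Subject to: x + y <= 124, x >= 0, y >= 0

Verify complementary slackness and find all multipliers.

Problem: min -xy s.t. x + y <= 124 (multiplier lambda), x >= 0 (mu_x), y >= 0 (mu_y)
KKT stationarity: -y + lambda - mu_x = 0, -x + lambda - mu_y = 0, with lambda, mu_x, mu_y >= 0
Complementary slackness: lambda*(x + y - 124) = 0, mu_x*x = 0, mu_y*y = 0
If lambda = 0: y = -mu_x <= 0 and x = -mu_y <= 0 force x = y = 0 with f = 0; but x = y = 62 is feasible with f = -3844 < 0, so this is not the minimum. Hence lambda > 0 and x + y = 124.
Try x > 0, y > 0 (so mu_x = mu_y = 0): y = lambda, x = lambda => x = y = lambda
x + y = 124 => 2*lambda = 124 => lambda = 62
x* = y* = 62 > 0, consistent with mu_x = mu_y = 0.
(Any feasible point with x = 0 or y = 0 has f = 0 > -3844, so the minimum is not on those boundaries.)
min(-xy) = -3844 (i.e. max xy = 3844)
Multipliers: lambda = 62, mu_x = 0, mu_y = 0
Complementary slackness: lambda*(x + y - 124) = 62*(62 + 62 - 124) = 0, mu_x*x = 0*62 = 0, mu_y*y = 0*62 = 0. Satisfied.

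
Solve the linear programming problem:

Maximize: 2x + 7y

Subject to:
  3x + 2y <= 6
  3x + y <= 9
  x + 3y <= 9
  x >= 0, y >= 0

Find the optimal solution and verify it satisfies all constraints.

Feasible vertices: (0, 0), (0, 3), (2, 0)
Objective 2x + 7y at each vertex:
  (0, 0): 0
  (0, 3): 21
  (2, 0): 4
Maximum is 21 at (0, 3).
Verify constraints at (x, y) = (0, 3):
  3*0 + 2*3 = 6 <= 6 (active)
  3*0 + 1*3 = 3 <= 9
  1*0 + 3*3 = 9 <= 9 (active)
  x = 0 >= 0, y = 3 >= 0. All constraints satisfied.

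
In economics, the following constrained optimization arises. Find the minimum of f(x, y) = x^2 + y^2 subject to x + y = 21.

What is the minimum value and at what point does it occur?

Substitute y = 21 - x into f(x,y) = x^2 + y^2:
g(x) = x^2 + (21 - x)^2 = 2x^2 - 42x + 441
g'(x) = 4x - 42 = 0  =>  x = 21/2
y = 21 - 21/2 = 21/2
Minimum value = (21/2)^2 + (21/2)^2 = 441/2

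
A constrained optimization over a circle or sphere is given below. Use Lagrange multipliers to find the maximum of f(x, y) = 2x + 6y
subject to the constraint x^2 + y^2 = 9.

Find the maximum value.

Set up Lagrange conditions: grad f = lambda * grad g
  2 = 2*lambda*x
  6 = 2*lambda*y
From these: x/y = 2/6, so x = 2t, y = 6t for some t.
Substitute into constraint: (2t)^2 + (6t)^2 = 9
  t^2 * 40 = 9
  t = sqrt(9/40)
Maximum = 2*x + 6*y = (2^2 + 6^2)*t = 40 * sqrt(9/40) = sqrt(360)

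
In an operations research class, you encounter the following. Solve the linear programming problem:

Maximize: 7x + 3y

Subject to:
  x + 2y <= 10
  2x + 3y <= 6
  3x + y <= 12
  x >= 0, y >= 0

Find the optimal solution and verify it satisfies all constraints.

Feasible vertices: (0, 0), (0, 2), (3, 0)
Objective 7x + 3y at each vertex:
  (0, 0): 0
  (0, 2): 6
  (3, 0): 21
Maximum is 21 at (3, 0).
Verify constraints at (x, y) = (3, 0):
  1*3 + 2*0 = 3 <= 10
  2*3 + 3*0 = 6 <= 6 (active)
  3*3 + 1*0 = 9 <= 12
  x = 3 >= 0, y = 0 >= 0. All constraints satisfied.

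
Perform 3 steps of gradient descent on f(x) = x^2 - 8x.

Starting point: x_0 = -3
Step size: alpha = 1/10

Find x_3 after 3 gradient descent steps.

f(x) = x^2 - 8x, f'(x) = 2x + (-8)
Step 1: f'(-3) = -14, x_1 = -3 - 1/10 * -14 = -8/5
Step 2: f'(-8/5) = -56/5, x_2 = -8/5 - 1/10 * -56/5 = -12/25
Step 3: f'(-12/25) = -224/25, x_3 = -12/25 - 1/10 * -224/25 = 52/125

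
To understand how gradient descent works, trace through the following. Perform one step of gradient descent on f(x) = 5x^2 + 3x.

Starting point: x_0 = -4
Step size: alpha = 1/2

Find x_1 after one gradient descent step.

f(x) = 5x^2 + 3x
f'(x) = 10x + 3
f'(-4) = 10*-4 + (3) = -37
x_1 = x_0 - alpha * f'(x_0) = -4 - 1/2 * -37 = 29/2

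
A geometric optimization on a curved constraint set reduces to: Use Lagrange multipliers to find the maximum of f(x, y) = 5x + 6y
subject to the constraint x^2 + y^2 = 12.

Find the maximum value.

Set up Lagrange conditions: grad f = lambda * grad g
  5 = 2*lambda*x
  6 = 2*lambda*y
From these: x/y = 5/6, so x = 5t, y = 6t for some t.
Substitute into constraint: (5t)^2 + (6t)^2 = 12
  t^2 * 61 = 12
  t = sqrt(12/61)
Maximum = 5*x + 6*y = (5^2 + 6^2)*t = 61 * sqrt(12/61) = sqrt(732)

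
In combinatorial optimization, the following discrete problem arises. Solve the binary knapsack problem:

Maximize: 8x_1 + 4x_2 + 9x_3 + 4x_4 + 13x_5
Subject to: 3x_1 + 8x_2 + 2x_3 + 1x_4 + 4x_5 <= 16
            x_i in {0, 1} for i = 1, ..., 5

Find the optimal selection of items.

Items: item 1 (v=8, w=3), item 2 (v=4, w=8), item 3 (v=9, w=2), item 4 (v=4, w=1), item 5 (v=13, w=4)
Capacity: 16
Checking all 32 subsets (w = total weight, v = total value):
  {}: w = 0, v = 0
  {1}: w = 3, v = 8
  {2}: w = 8, v = 4
  {3}: w = 2, v = 9
  {4}: w = 1, v = 4
  {5}: w = 4, v = 13
  {1, 2}: w = 11, v = 12
  {1, 3}: w = 5, v = 17
  {1, 4}: w = 4, v = 12
  {1, 5}: w = 7, v = 21
  {2, 3}: w = 10, v = 13
  {2, 4}: w = 9, v = 8
  {2, 5}: w = 12, v = 17
  {3, 4}: w = 3, v = 13
  {3, 5}: w = 6, v = 22
  {4, 5}: w = 5, v = 17
  {1, 2, 3}: w = 13, v = 21
  {1, 2, 4}: w = 12, v = 16
  {1, 2, 5}: w = 15, v = 25
  {1, 3, 4}: w = 6, v = 21
  {1, 3, 5}: w = 9, v = 30
  {1, 4, 5}: w = 8, v = 25
  {2, 3, 4}: w = 11, v = 17
  {2, 3, 5}: w = 14, v = 26
  {2, 4, 5}: w = 13, v = 21
  {3, 4, 5}: w = 7, v = 26
  {1, 2, 3, 4}: w = 14, v = 25
  {1, 2, 3, 5}: w = 17 > 16, infeasible
  {1, 2, 4, 5}: w = 16, v = 29
  {1, 3, 4, 5}: w = 10, v = 34
  {2, 3, 4, 5}: w = 15, v = 30
  {1, 2, 3, 4, 5}: w = 18 > 16, infeasible
Best feasible subset: items [1, 3, 4, 5]
Total weight: 10 <= 16, total value: 34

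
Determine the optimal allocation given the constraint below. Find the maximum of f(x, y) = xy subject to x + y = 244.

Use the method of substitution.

Substitute y = 244 - x into f(x,y) = xy:
g(x) = x(244 - x) = 244x - x^2
g'(x) = 244 - 2x = 0  =>  x = 122
y = 244 - 122 = 122
Maximum value = 122 * 122 = 14884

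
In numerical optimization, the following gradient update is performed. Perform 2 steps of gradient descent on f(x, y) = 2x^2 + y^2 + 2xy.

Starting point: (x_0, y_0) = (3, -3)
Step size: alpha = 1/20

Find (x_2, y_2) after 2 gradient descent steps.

f(x,y) = 2x^2 + y^2 + 2xy
grad_x = 4x + 2y, grad_y = 2y + 2x
Step 1: grad = (6, 0), (27/10, -3)
Step 2: grad = (24/5, -3/5), (123/50, -297/100)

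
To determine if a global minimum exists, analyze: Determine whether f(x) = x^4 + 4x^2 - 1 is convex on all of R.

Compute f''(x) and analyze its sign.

f(x) = x^4 + 4x^2 - 1
f'(x) = 4x^3 + 8x
f''(x) = 12x^2 + 8
f''(x) = 12x^2 + 8 >= 8 > 0 for all x
Therefore, f is convex on R.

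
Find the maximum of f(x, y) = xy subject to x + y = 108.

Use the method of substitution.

Substitute y = 108 - x into f(x,y) = xy:
g(x) = x(108 - x) = 108x - x^2
g'(x) = 108 - 2x = 0  =>  x = 54
y = 108 - 54 = 54
Maximum value = 54 * 54 = 2916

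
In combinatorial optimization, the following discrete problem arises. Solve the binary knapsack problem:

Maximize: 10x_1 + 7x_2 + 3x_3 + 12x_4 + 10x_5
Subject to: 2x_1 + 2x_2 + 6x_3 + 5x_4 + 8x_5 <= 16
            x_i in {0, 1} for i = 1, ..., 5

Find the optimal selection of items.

Items: item 1 (v=10, w=2), item 2 (v=7, w=2), item 3 (v=3, w=6), item 4 (v=12, w=5), item 5 (v=10, w=8)
Capacity: 16
Checking all 32 subsets (w = total weight, v = total value):
  {}: w = 0, v = 0
  {1}: w = 2, v = 10
  {2}: w = 2, v = 7
  {3}: w = 6, v = 3
  {4}: w = 5, v = 12
  {5}: w = 8, v = 10
  {1, 2}: w = 4, v = 17
  {1, 3}: w = 8, v = 13
  {1, 4}: w = 7, v = 22
  {1, 5}: w = 10, v = 20
  {2, 3}: w = 8, v = 10
  {2, 4}: w = 7, v = 19
  {2, 5}: w = 10, v = 17
  {3, 4}: w = 11, v = 15
  {3, 5}: w = 14, v = 13
  {4, 5}: w = 13, v = 22
  {1, 2, 3}: w = 10, v = 20
  {1, 2, 4}: w = 9, v = 29
  {1, 2, 5}: w = 12, v = 27
  {1, 3, 4}: w = 13, v = 25
  {1, 3, 5}: w = 16, v = 23
  {1, 4, 5}: w = 15, v = 32
  {2, 3, 4}: w = 13, v = 22
  {2, 3, 5}: w = 16, v = 20
  {2, 4, 5}: w = 15, v = 29
  {3, 4, 5}: w = 19 > 16, infeasible
  {1, 2, 3, 4}: w = 15, v = 32
  {1, 2, 3, 5}: w = 18 > 16, infeasible
  {1, 2, 4, 5}: w = 17 > 16, infeasible
  {1, 3, 4, 5}: w = 21 > 16, infeasible
  {2, 3, 4, 5}: w = 21 > 16, infeasible
  {1, 2, 3, 4, 5}: w = 23 > 16, infeasible
Best feasible subset: items [1, 4, 5]
(The same value 32 is also attained by {1, 2, 3, 4}.)
Total weight: 15 <= 16, total value: 32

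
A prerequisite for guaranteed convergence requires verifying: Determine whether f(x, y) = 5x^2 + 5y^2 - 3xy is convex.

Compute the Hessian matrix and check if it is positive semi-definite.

f(x,y) = 5x^2 + 5y^2 - 3xy
Hessian H = [[10, -3], [-3, 10]]
trace(H) = 20, det(H) = 91
Eigenvalues: (20 +/- sqrt(36)) / 2 = 13, 7
Since both eigenvalues > 0, f is convex.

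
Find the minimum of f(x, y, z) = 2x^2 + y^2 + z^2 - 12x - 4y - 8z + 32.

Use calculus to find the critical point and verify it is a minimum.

f(x,y,z) = 2x^2 + y^2 + z^2 - 12x - 4y - 8z + 32
df/dx = 4x + (-12) = 0 => x = 3
df/dy = 2y + (-4) = 0 => y = 2
df/dz = 2z + (-8) = 0 => z = 4
f(3,2,4) = 2*(3)^2 + 1*(2)^2 + 1*(4)^2 + -12*(3) + -4*(2) + -8*(4) + 32 = -6
Hessian is diagonal with entries 4, 2, 2 > 0, confirmed minimum.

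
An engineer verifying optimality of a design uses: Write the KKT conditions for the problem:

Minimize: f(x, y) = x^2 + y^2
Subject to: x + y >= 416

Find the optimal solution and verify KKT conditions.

KKT conditions for min x^2 + y^2 s.t. x + y >= 416:
Stationarity: 2x = mu, 2y = mu
So x = y = mu/2.
Complementary slackness: mu*(x + y - 416) = 0
Primal feasibility: x + y >= 416; dual feasibility: mu >= 0
If mu = 0 then x = y = 0, but 0 + 0 < 416 is infeasible, so the constraint is active.
Constraint active: x + y = 2*(mu/2) = 416 => mu = 416
x = y = 208, f = 86528
Verify: stationarity 2*208 = 416 = mu; primal 208 + 208 = 416 >= 416; dual mu = 416 >= 0; complementary slackness 416*(416 - 416) = 0. All KKT conditions hold.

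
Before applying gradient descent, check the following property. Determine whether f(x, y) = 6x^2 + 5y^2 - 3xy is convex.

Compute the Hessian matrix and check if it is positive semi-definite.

f(x,y) = 6x^2 + 5y^2 - 3xy
Hessian H = [[12, -3], [-3, 10]]
trace(H) = 22, det(H) = 111
Eigenvalues: (22 +/- sqrt(40)) / 2 = 14.16, 7.838
Since both eigenvalues > 0, f is convex.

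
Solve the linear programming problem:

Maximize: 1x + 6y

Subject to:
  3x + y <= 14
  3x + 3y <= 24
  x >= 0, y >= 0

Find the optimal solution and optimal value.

Feasible vertices: (0, 0), (0, 8), (3, 5), (14/3, 0)
Objective 1x + 6y at each:
  (0, 0): 0
  (0, 8): 48
  (3, 5): 33
  (14/3, 0): 14/3
Maximum is 48 at (0, 8).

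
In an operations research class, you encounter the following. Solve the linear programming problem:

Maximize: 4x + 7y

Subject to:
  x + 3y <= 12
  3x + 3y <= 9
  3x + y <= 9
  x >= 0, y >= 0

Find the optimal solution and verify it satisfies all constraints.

Feasible vertices: (0, 0), (0, 3), (3, 0)
Objective 4x + 7y at each vertex:
  (0, 0): 0
  (0, 3): 21
  (3, 0): 12
Maximum is 21 at (0, 3).
Verify constraints at (x, y) = (0, 3):
  1*0 + 3*3 = 9 <= 12
  3*0 + 3*3 = 9 <= 9 (active)
  3*0 + 1*3 = 3 <= 9
  x = 0 >= 0, y = 3 >= 0. All constraints satisfied.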